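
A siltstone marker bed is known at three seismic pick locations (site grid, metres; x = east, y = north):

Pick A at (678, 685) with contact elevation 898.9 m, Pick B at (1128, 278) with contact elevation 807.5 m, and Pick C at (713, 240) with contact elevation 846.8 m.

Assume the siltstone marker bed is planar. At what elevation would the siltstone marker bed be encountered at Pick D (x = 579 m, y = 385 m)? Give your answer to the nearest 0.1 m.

876.6 m

Let the plane be z = a·x + b·y + c.
Pick B−Pick A: 450a − 407b = −91.4;  Pick C−Pick A: 35a − 445b = −52.1.
Solving gives a = −0.104665, b = 0.108847.
Then c = 898.9 − a·678 − b·685 = 895.30.
At (579, 385): z = −60.6 + 41.9 + 895.30 = 876.6 m.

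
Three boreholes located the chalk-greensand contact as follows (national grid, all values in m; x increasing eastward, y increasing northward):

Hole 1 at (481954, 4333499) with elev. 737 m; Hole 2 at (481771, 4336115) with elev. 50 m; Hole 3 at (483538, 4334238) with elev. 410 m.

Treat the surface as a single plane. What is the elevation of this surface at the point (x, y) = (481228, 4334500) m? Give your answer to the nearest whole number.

Let the plane be z = a·x + b·y + c.
Hole 2−Hole 1: −183a + 2616b = −687;  Hole 3−Hole 1: 1584a + 739b = −327.
Solving gives a = −0.08126678, b = −0.26829963.
Then c = 737 − a·481954 − b·4333499 = 1202580.01.
At (481228, 4334500): z = −39107.8 − 1162944.7 + 1202580.01 = 527.4 m.

527 m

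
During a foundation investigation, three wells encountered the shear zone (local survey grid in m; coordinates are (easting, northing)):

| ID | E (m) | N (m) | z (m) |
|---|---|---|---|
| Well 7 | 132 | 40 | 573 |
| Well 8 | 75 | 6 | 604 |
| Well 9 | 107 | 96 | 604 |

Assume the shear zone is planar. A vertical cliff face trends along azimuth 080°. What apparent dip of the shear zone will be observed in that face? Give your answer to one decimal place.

Two edge vectors: Well 7→Well 8 = (-57, -34, 31), Well 7→Well 9 = (-25, 56, 31).
Normal n = (Well 7→Well 8) × (Well 7→Well 9) = (-2790, 992, -4042).
So ∂z/∂E = −n_x/n_z = −0.69025 and ∂z/∂N = −n_y/n_z = 0.24542.
Unit vector along 080° is (sin 80°, cos 80°) = (0.9848, 0.1736).
Slope in that direction = a·(0.9848) + b·(0.1736) = −0.63715.
Apparent dip = arctan|0.63715| = 32.5° (true dip is 36.2°, so apparent ≤ true as expected).

32.5°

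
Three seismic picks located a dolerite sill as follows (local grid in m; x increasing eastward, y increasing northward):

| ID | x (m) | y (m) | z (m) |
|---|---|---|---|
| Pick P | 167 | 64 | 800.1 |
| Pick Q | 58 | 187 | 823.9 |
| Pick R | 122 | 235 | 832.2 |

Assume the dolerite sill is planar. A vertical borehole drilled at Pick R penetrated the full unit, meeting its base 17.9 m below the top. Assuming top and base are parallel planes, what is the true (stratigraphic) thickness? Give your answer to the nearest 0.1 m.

17.6 m

Let the plane be z = a·x + b·y + c.
Pick Q−Pick P: −109a + 123b = 23.8;  Pick R−Pick P: −45a + 171b = 32.1.
Solving gives a = −0.00927, b = 0.18528.
|∇z| = √(a²+b²) = 0.18551, so dip δ = arctan(0.18551) = 10.51°.
True thickness = vertical thickness × cos δ = 17.9 × cos 10.51° = 17.6 m.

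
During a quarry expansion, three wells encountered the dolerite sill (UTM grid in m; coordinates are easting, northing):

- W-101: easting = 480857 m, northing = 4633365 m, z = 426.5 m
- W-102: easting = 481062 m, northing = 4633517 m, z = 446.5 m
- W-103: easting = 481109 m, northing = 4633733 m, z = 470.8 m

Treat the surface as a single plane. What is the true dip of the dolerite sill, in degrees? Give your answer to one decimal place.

6.3°

Two edge vectors: W-101→W-102 = (205, 152, 20), W-101→W-103 = (252, 368, 44.3).
Normal n = (W-101→W-102) × (W-101→W-103) = (-626.4, -4041.5, 37136).
So ∂z/∂easting = −n_x/n_z = 0.01687 and ∂z/∂northing = −n_y/n_z = 0.10883.
Gradient magnitude |∇z| = √(a² + b²) = √(0.00028 + 0.01184) = 0.11013.
True dip = arctan(0.11013) = 6.3°, dipping toward S (azimuth ≈ 189°).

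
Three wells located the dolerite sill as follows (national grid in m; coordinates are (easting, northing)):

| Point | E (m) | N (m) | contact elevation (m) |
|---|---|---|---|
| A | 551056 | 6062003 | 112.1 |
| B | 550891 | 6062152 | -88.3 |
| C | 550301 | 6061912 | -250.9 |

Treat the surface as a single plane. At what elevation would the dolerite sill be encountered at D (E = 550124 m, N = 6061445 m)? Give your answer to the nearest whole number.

-17 m

Two edge vectors: A→B = (-165, 149, -200.4), A→C = (-755, -91, -363).
Normal n = (A→B) × (A→C) = (-72323.4, 91407, 127510).
So ∂z/∂E = −n_x/n_z = 0.56719787 and ∂z/∂N = −n_y/n_z = −0.71686142.
Intercept c from A: 112.1 − 312557.79 + 4345616.09 = 4033170.41.
At (550124, 6061445): z = 312029.2 − 4345216.1 + 4033170.41 = -16.5 m.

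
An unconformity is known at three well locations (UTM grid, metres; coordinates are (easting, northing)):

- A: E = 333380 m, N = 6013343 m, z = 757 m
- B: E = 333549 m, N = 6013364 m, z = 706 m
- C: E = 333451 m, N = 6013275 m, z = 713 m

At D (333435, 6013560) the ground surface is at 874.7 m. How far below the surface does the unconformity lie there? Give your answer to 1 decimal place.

Let the plane be z = a·E + b·N + c.
B−A: 169a + 21b = −51;  C−A: 71a − 68b = −44.
Solving gives a = −0.338288531, b = 0.293845798.
Then c = 757 − a·333380 − b·6013343 = −1653459.94.
At (333435, 6013560): z_contact = −112797.24 + 1767059.34 − 1653459.94 = 802.16 m.
Depth below ground = 874.7 − 802.16 = 72.5 m.

72.5 m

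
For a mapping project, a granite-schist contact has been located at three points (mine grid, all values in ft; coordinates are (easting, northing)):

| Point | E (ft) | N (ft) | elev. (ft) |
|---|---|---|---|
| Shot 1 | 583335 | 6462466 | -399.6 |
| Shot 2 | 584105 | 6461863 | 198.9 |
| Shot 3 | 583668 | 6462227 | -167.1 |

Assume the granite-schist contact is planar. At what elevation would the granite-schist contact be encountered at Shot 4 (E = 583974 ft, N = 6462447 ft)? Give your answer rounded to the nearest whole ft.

-485 ft

Let the plane be z = a·E + b·N + c.
Shot 2−Shot 1: 770a − 603b = 598.5;  Shot 3−Shot 1: 333a − 239b = 232.5.
Solving gives a = −0.16959866, b = −1.20910609.
Then c = -399.6 − a·583335 − b·6462466 = 7912340.22.
At (583974, 6462447): z = −99041.2 − 7813784.0 + 7912340.22 = -485.0 ft.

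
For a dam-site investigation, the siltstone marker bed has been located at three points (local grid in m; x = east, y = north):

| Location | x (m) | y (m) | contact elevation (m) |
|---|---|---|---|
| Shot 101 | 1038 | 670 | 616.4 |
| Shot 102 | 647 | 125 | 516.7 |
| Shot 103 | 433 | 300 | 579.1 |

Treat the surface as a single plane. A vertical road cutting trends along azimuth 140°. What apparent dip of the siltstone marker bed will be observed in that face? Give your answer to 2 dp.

13.87°

Let the plane be z = a·x + b·y + c.
Shot 102−Shot 101: −391a − 545b = −99.7;  Shot 103−Shot 101: −605a − 370b = −37.3.
Solving gives a = −0.08949, b = 0.24714.
Unit vector along 140° is (sin 140°, cos 140°) = (0.6428, -0.7660).
Slope in that direction = a·(0.6428) + b·(-0.7660) = −0.24684.
Apparent dip = arctan|0.24684| = 13.87° (true dip is 14.7°, so apparent ≤ true as expected).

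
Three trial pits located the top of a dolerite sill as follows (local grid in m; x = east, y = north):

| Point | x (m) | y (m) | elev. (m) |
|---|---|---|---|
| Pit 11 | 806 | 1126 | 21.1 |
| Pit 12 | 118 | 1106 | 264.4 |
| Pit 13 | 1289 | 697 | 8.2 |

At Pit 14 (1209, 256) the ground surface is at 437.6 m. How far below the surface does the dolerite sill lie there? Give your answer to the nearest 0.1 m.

Two edge vectors: Pit 11→Pit 12 = (-688, -20, 243.3), Pit 11→Pit 13 = (483, -429, -12.9).
Normal n = (Pit 11→Pit 12) × (Pit 11→Pit 13) = (104633.7, 108638.7, 304812).
So ∂z/∂x = −n_x/n_z = −0.343273 and ∂z/∂y = −n_y/n_z = −0.356412.
Intercept c from Pit 11: 21.1 + 276.68 + 401.32 = 699.10.
At (1209, 256): z_contact = −415.02 − 91.24 + 699.10 = 192.84 m.
Depth below ground = 437.6 − 192.84 = 244.8 m.

244.8 m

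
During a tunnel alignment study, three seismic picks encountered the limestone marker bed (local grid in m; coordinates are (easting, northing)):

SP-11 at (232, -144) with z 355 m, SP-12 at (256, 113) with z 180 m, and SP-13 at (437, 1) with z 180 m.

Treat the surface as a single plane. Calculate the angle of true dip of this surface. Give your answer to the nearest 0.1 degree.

37.1°

Two edge vectors: SP-11→SP-12 = (24, 257, -175), SP-11→SP-13 = (205, 145, -175).
Normal n = (SP-11→SP-12) × (SP-11→SP-13) = (-19600, -31675, -49205).
So ∂z/∂E = −n_x/n_z = −0.39833 and ∂z/∂N = −n_y/n_z = −0.64374.
Gradient magnitude |∇z| = √(a² + b²) = √(0.15867 + 0.41440) = 0.75701.
True dip = arctan(0.75701) = 37.1°, dipping toward NNE (azimuth ≈ 032°).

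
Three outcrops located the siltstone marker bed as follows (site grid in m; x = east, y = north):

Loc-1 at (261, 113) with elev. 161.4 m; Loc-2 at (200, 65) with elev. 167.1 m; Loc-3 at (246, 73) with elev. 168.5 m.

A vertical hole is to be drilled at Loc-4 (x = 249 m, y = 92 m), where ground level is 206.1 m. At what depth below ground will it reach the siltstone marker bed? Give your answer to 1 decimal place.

41.2 m

Two edge vectors: Loc-1→Loc-2 = (-61, -48, 5.7), Loc-1→Loc-3 = (-15, -40, 7.1).
Normal n = (Loc-1→Loc-2) × (Loc-1→Loc-3) = (-112.8, 347.6, 1720).
So ∂z/∂x = −n_x/n_z = 0.06558 and ∂z/∂y = −n_y/n_z = −0.20209.
Intercept c from Loc-1: 161.4 − 17.12 + 22.84 = 167.12.
At (249, 92): z_contact = 16.33 − 18.59 + 167.12 = 164.86 m.
Depth below ground = 206.1 − 164.86 = 41.2 m.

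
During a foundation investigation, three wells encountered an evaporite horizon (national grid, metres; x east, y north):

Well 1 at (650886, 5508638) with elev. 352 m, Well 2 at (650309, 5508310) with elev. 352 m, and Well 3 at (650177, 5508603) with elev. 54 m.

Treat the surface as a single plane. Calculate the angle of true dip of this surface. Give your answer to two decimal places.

Let the plane be z = a·x + b·y + c.
Well 2−Well 1: −577a − 328b = 0;  Well 3−Well 1: −709a − 35b = −298.
Solving gives a = 0.46028, b = −0.80970.
Gradient magnitude |∇z| = √(a² + b²) = √(0.21186 + 0.65562) = 0.93138.
True dip = arctan(0.93138) = 42.97°, dipping toward NNW (azimuth ≈ 330°).

42.97°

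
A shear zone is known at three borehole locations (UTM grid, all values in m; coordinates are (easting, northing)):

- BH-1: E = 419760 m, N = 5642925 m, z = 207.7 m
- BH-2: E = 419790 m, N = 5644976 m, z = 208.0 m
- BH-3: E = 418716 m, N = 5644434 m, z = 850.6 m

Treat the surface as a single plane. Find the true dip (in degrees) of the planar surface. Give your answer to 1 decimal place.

31.1°

Two edge vectors: BH-1→BH-2 = (30, 2051, 0.3), BH-1→BH-3 = (-1044, 1509, 642.9).
Normal n = (BH-1→BH-2) × (BH-1→BH-3) = (1318135.2, -19600.2, 2186514).
So ∂z/∂E = −n_x/n_z = −0.60285 and ∂z/∂N = −n_y/n_z = 0.00896.
Gradient magnitude |∇z| = √(a² + b²) = √(0.36343 + 0.00008) = 0.60291.
True dip = arctan(0.60291) = 31.1°, dipping toward E (azimuth ≈ 091°).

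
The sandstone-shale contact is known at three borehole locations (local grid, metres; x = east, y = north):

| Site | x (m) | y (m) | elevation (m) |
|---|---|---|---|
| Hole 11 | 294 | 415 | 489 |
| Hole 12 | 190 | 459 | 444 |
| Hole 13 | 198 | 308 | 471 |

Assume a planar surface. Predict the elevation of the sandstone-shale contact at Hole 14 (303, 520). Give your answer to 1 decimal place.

475.5 m

Let the plane be z = a·x + b·y + c.
Hole 12−Hole 11: −104a + 44b = −45;  Hole 13−Hole 11: −96a − 107b = −18.
Solving gives a = 0.36523, b = −0.15946.
Then c = 489 − a·294 − b·415 = 447.80.
At (303, 520): z = 110.7 − 82.9 + 447.80 = 475.5 m.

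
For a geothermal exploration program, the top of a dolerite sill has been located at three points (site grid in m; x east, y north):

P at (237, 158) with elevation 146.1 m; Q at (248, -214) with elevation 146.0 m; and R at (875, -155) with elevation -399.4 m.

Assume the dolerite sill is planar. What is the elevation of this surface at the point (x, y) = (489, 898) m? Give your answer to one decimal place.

-91.3 m

Let the plane be z = a·x + b·y + c.
Q−P: 11a − 372b = −0.1;  R−P: 638a − 313b = −545.5.
Solving gives a = −0.86747, b = −0.02538.
Then c = 146.1 − a·237 − b·158 = 355.70.
At (489, 898): z = −424.2 − 22.8 + 355.70 = -91.3 m.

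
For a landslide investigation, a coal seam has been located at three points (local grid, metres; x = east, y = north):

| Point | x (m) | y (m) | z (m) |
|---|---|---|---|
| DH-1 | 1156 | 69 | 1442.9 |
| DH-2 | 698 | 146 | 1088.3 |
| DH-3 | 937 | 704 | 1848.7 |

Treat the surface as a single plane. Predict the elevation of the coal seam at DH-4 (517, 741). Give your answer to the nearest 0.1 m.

Two edge vectors: DH-1→DH-2 = (-458, 77, -354.6), DH-1→DH-3 = (-219, 635, 405.8).
Normal n = (DH-1→DH-2) × (DH-1→DH-3) = (256417.6, 263513.8, -273967).
So ∂z/∂x = −n_x/n_z = 0.935943 and ∂z/∂y = −n_y/n_z = 0.961845.
Intercept c from DH-1: 1442.9 − 1081.95 − 66.37 = 294.58.
At (517, 741): z = 483.9 + 712.7 + 294.58 = 1491.2 m.

1491.2 m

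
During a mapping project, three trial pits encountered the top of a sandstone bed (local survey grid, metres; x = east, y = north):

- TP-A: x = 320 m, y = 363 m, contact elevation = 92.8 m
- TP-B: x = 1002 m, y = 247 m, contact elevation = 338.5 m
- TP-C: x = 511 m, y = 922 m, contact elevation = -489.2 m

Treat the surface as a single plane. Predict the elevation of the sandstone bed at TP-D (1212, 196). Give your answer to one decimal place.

Two edge vectors: TP-A→TP-B = (682, -116, 245.7), TP-A→TP-C = (191, 559, -582).
Normal n = (TP-A→TP-B) × (TP-A→TP-C) = (-69834.3, 443852.7, 403394).
So ∂z/∂x = −n_x/n_z = 0.173117 and ∂z/∂y = −n_y/n_z = −1.100296.
Intercept c from TP-A: 92.8 − 55.40 + 399.41 = 436.81.
At (1212, 196): z = 209.8 − 215.7 + 436.81 = 431.0 m.

431.0 m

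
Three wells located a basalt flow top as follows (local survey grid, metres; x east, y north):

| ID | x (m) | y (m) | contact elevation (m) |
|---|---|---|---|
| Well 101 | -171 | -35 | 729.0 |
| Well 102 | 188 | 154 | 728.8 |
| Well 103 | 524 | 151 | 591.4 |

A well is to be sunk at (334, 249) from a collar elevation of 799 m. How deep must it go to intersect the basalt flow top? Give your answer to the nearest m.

Let the plane be z = a·x + b·y + c.
Well 102−Well 101: 359a + 189b = −0.2;  Well 103−Well 101: 695a + 186b = −137.6.
Solving gives a = −0.40212, b = 0.76275.
Then c = 729 − a·-171 − b·-35 = 686.93.
At (334, 249): z_contact = −134.3 + 189.9 + 686.93 = 742.6 m.
Depth below ground = 799 − 742.6 = 56 m.

56 m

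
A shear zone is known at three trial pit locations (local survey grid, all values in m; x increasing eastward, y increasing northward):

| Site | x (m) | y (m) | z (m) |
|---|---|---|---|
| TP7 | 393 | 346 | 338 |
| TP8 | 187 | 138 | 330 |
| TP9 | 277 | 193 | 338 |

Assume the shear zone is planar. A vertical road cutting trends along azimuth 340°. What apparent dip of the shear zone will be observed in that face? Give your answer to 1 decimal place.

Two edge vectors: TP7→TP8 = (-206, -208, -8), TP7→TP9 = (-116, -153, 0).
Normal n = (TP7→TP8) × (TP7→TP9) = (-1224, 928, 7390).
So ∂z/∂x = −n_x/n_z = 0.16563 and ∂z/∂y = −n_y/n_z = −0.12558.
Unit vector along 340° is (sin 340°, cos 340°) = (-0.3420, 0.9397).
Slope in that direction = a·(-0.3420) + b·(0.9397) = −0.17465.
Apparent dip = arctan|0.17465| = 9.9° (true dip is 11.7°, so apparent ≤ true as expected).

9.9°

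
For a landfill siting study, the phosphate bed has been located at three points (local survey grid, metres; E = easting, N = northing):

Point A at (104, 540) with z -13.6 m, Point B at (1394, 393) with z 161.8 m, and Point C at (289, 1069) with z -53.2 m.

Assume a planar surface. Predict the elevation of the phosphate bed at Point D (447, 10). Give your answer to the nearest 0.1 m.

90.8 m

Two edge vectors: Point A→Point B = (1290, -147, 175.4), Point A→Point C = (185, 529, -39.6).
Normal n = (Point A→Point B) × (Point A→Point C) = (-86965.4, 83533, 709605).
So ∂z/∂E = −n_x/n_z = 0.122555 and ∂z/∂N = −n_y/n_z = −0.117718.
Intercept c from Point A: -13.6 − 12.75 + 63.57 = 37.22.
At (447, 10): z = 54.8 − 1.2 + 37.22 = 90.8 m.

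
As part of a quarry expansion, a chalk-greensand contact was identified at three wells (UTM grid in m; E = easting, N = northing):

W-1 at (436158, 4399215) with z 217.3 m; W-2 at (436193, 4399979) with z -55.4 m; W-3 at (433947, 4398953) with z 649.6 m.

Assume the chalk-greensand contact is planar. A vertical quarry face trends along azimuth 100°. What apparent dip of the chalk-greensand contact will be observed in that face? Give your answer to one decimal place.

Two edge vectors: W-1→W-2 = (35, 764, -272.7), W-1→W-3 = (-2211, -262, 432.3).
Normal n = (W-1→W-2) × (W-1→W-3) = (258829.8, 587809.2, 1680034).
So ∂z/∂E = −n_x/n_z = −0.15406 and ∂z/∂N = −n_y/n_z = −0.34988.
Unit vector along 100° is (sin 100°, cos 100°) = (0.9848, -0.1736).
Slope in that direction = a·(0.9848) + b·(-0.1736) = −0.09097.
Apparent dip = arctan|0.09097| = 5.2° (true dip is 20.9°, so apparent ≤ true as expected).

5.2°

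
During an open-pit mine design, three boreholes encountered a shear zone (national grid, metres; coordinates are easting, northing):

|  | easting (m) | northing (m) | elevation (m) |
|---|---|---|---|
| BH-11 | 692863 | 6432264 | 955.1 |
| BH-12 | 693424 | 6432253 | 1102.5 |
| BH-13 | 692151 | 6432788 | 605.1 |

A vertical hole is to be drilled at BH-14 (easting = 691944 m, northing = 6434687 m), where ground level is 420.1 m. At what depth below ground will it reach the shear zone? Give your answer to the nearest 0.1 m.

474.7 m

Let the plane be z = a·easting + b·northing + c.
BH-12−BH-11: 561a − 11b = 147.4;  BH-13−BH-11: −712a + 524b = −350.
Solving gives a = 0.256481624, b = −0.319437183.
Then c = 955.1 − a·692863 − b·6432264 = 1877952.76.
At (691944, 6434687): z_contact = 177470.92 − 2055478.29 + 1877952.76 = -54.60 m.
Depth below ground = 420.1 − (-54.60) = 474.7 m.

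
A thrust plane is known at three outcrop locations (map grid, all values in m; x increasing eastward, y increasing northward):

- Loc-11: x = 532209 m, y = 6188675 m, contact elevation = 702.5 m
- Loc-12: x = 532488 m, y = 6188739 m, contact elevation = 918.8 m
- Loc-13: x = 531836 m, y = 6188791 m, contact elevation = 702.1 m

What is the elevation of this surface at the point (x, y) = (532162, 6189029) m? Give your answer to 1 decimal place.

Let the plane be z = a·x + b·y + c.
Loc-12−Loc-11: 279a + 64b = 216.3;  Loc-13−Loc-11: −373a + 116b = −0.4.
Solving gives a = 0.446624938, b = 1.432681912.
Then c = 702.5 − a·532209 − b·6188675 = −9103398.04.
At (532162, 6189029): z = 237676.8 + 8866909.9 − 9103398.04 = 1188.7 m.

1188.7 m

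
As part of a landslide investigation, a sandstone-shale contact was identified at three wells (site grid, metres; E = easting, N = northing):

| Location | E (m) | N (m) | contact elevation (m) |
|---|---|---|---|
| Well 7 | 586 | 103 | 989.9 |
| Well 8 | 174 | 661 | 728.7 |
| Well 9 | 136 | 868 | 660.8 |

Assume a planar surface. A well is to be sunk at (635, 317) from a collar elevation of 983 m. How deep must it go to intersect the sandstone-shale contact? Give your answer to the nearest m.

41 m

Let the plane be z = a·E + b·N + c.
Well 8−Well 7: −412a + 558b = −261.2;  Well 9−Well 7: −450a + 765b = −329.1.
Solving gives a = 0.25250, b = −0.28167.
Then c = 989.9 − a·586 − b·103 = 870.95.
At (635, 317): z_contact = 160.3 − 89.3 + 870.95 = 942.0 m.
Depth below ground = 983 − 942.0 = 41 m.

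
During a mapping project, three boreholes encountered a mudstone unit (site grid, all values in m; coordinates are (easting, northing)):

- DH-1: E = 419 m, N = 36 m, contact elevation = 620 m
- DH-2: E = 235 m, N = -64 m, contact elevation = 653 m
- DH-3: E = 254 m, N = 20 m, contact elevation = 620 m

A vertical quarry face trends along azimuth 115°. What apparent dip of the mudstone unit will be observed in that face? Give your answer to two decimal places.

Let the plane be z = a·E + b·N + c.
DH-2−DH-1: −184a − 100b = 33;  DH-3−DH-1: −165a − 16b = 0.
Solving gives a = 0.03895, b = −0.40167.
Unit vector along 115° is (sin 115°, cos 115°) = (0.9063, -0.4226).
Slope in that direction = a·(0.9063) + b·(-0.4226) = 0.20505.
Apparent dip = arctan|0.20505| = 11.59° (true dip is 22.0°, so apparent ≤ true as expected).

11.59°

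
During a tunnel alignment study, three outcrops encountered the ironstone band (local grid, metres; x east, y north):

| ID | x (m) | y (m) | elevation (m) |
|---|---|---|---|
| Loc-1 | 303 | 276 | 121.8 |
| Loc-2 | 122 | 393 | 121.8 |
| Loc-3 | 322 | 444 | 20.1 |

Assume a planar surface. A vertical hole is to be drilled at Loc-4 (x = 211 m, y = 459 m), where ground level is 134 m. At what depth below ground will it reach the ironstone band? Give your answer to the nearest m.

Let the plane be z = a·x + b·y + c.
Loc-2−Loc-1: −181a + 117b = 0;  Loc-3−Loc-1: 19a + 168b = −101.7.
Solving gives a = −0.36465, b = −0.56412.
Then c = 121.8 − a·303 − b·276 = 387.99.
At (211, 459): z_contact = −76.9 − 258.9 + 387.99 = 52.1 m.
Depth below ground = 134 − 52.1 = 82 m.

82 m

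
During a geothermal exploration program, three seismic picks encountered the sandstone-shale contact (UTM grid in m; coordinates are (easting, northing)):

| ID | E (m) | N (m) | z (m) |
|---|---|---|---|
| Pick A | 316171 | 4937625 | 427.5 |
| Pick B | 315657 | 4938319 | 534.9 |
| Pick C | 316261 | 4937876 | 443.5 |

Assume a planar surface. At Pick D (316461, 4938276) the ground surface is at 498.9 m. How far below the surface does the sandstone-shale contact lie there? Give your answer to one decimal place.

34.6 m

Two edge vectors: Pick A→Pick B = (-514, 694, 107.4), Pick A→Pick C = (90, 251, 16).
Normal n = (Pick A→Pick B) × (Pick A→Pick C) = (-15853.4, 17890, -191474).
So ∂z/∂E = −n_x/n_z = −0.082796620 and ∂z/∂N = −n_y/n_z = 0.093433051.
Intercept c from Pick A: 427.5 + 26177.89 − 461337.37 = −434731.98.
At (316461, 4938276): z_contact = −26201.90 + 461398.19 − 434731.98 = 464.31 m.
Depth below ground = 498.9 − 464.31 = 34.6 m.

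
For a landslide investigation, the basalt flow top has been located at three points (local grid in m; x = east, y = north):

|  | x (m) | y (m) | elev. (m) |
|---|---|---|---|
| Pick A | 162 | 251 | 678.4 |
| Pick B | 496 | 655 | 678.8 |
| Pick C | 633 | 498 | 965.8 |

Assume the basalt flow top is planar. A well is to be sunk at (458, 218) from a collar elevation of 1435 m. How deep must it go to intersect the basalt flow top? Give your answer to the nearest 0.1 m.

Let the plane be z = a·x + b·y + c.
Pick B−Pick A: 334a + 404b = 0.4;  Pick C−Pick A: 471a + 247b = 287.4.
Solving gives a = 1.07631, b = −0.88883.
Then c = 678.4 − a·162 − b·251 = 727.13.
At (458, 218): z_contact = 492.95 − 193.76 + 727.13 = 1026.32 m.
Depth below ground = 1435 − 1026.32 = 408.7 m.

408.7 m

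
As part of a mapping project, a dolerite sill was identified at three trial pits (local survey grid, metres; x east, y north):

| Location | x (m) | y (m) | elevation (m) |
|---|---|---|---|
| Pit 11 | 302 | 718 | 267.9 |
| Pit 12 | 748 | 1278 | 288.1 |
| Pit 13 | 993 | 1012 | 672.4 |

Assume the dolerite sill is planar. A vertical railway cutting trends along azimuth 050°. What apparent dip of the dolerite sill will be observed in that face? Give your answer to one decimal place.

Let the plane be z = a·x + b·y + c.
Pit 12−Pit 11: 446a + 560b = 20.2;  Pit 13−Pit 11: 691a + 294b = 404.5.
Solving gives a = 0.86220, b = −0.65061.
Unit vector along 050° is (sin 50°, cos 50°) = (0.7660, 0.6428).
Slope in that direction = a·(0.7660) + b·(0.6428) = 0.24228.
Apparent dip = arctan|0.24228| = 13.6° (true dip is 47.2°, so apparent ≤ true as expected).

13.6°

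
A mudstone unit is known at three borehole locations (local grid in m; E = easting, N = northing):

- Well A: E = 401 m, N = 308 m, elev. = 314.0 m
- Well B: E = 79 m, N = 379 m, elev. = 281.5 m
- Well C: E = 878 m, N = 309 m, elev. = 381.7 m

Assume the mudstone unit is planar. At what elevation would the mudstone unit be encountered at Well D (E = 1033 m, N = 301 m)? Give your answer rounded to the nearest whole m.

402 m

Let the plane be z = a·E + b·N + c.
Well B−Well A: −322a + 71b = −32.5;  Well C−Well A: 477a + 1b = 67.7.
Solving gives a = 0.14154, b = 0.18418.
Then c = 314 − a·401 − b·308 = 200.51.
At (1033, 301): z = 146.2 + 55.4 + 200.51 = 402.2 m.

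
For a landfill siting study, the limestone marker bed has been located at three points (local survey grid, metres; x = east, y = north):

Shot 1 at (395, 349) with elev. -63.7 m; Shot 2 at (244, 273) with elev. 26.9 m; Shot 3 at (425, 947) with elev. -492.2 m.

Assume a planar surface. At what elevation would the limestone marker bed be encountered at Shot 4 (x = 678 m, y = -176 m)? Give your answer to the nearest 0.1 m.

236.5 m

Let the plane be z = a·x + b·y + c.
Shot 2−Shot 1: −151a − 76b = 90.6;  Shot 3−Shot 1: 30a + 598b = −428.5.
Solving gives a = −0.24555, b = −0.70424.
Then c = -63.7 − a·395 − b·349 = 279.07.
At (678, -176): z = −166.5 + 123.9 + 279.07 = 236.5 m.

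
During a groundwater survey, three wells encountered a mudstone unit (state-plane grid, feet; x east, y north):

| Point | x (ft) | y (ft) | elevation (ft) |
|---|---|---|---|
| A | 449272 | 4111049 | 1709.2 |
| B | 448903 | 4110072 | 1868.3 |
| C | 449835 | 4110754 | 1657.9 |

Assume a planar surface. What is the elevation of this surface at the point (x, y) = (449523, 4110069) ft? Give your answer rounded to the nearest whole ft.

Let the plane be z = a·x + b·y + c.
B−A: −369a − 977b = 159.1;  C−A: 563a − 295b = −51.3.
Solving gives a = −0.14729658, b = −0.10721347.
Then c = 1709.2 − a·449272 − b·4111049 = 508645.27.
At (449523, 4110069): z = −66213.2 − 440654.8 + 508645.27 = 1777.3 ft.

1777 ft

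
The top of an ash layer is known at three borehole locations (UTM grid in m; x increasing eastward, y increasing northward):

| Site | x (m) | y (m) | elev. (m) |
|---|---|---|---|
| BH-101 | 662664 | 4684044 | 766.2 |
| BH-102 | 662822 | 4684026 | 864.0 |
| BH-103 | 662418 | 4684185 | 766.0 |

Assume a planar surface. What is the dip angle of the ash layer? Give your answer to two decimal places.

57.20°

Let the plane be z = a·x + b·y + c.
BH-102−BH-101: 158a − 18b = 97.8;  BH-103−BH-101: −246a + 141b = −0.2.
Solving gives a = 0.77234, b = 1.34606.
Gradient magnitude |∇z| = √(a² + b²) = √(0.59650 + 1.81188) = 1.55190.
True dip = arctan(1.55190) = 57.20°, dipping toward SSW (azimuth ≈ 210°).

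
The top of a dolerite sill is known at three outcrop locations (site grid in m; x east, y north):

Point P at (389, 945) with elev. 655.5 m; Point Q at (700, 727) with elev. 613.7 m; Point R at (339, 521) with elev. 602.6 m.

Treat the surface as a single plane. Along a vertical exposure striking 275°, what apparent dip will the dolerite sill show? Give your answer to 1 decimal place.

Two edge vectors: Point P→Point Q = (311, -218, -41.8), Point P→Point R = (-50, -424, -52.9).
Normal n = (Point P→Point Q) × (Point P→Point R) = (-6191, 18541.9, -142764).
So ∂z/∂x = −n_x/n_z = −0.04337 and ∂z/∂y = −n_y/n_z = 0.12988.
Unit vector along 275° is (sin 275°, cos 275°) = (-0.9962, 0.0872).
Slope in that direction = a·(-0.9962) + b·(0.0872) = 0.05452.
Apparent dip = arctan|0.05452| = 3.1° (true dip is 7.8°, so apparent ≤ true as expected).

3.1°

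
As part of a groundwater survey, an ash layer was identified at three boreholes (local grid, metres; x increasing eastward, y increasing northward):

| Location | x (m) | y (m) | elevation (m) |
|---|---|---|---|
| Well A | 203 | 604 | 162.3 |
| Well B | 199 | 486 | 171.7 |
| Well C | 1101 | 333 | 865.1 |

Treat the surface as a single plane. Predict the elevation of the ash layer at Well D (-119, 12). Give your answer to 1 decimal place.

-17.3 m

Two edge vectors: Well A→Well B = (-4, -118, 9.4), Well A→Well C = (898, -271, 702.8).
Normal n = (Well A→Well B) × (Well A→Well C) = (-80383, 11252.4, 107048).
So ∂z/∂x = −n_x/n_z = 0.750906 and ∂z/∂y = −n_y/n_z = −0.105115.
Intercept c from Well A: 162.3 − 152.43 + 63.49 = 73.36.
At (-119, 12): z = −89.4 − 1.3 + 73.36 = -17.3 m.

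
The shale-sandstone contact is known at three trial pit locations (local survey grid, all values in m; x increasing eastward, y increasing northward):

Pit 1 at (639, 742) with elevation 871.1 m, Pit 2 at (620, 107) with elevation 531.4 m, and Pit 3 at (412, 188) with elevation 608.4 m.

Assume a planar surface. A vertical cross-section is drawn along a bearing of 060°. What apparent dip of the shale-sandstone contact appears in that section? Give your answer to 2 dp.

Two edge vectors: Pit 1→Pit 2 = (-19, -635, -339.7), Pit 1→Pit 3 = (-227, -554, -262.7).
Normal n = (Pit 1→Pit 2) × (Pit 1→Pit 3) = (-21379.3, 72120.6, -133619).
So ∂z/∂x = −n_x/n_z = −0.16000 and ∂z/∂y = −n_y/n_z = 0.53975.
Unit vector along 060° is (sin 60°, cos 60°) = (0.8660, 0.5000).
Slope in that direction = a·(0.8660) + b·(0.5000) = 0.13131.
Apparent dip = arctan|0.13131| = 7.48° (true dip is 29.4°, so apparent ≤ true as expected).

7.48°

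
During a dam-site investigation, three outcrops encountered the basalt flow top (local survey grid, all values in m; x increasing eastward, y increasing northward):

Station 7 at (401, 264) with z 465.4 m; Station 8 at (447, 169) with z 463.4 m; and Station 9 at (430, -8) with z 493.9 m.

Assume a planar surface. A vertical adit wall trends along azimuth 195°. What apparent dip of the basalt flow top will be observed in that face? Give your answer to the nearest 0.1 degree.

Let the plane be z = a·x + b·y + c.
Station 8−Station 7: 46a − 95b = −2;  Station 9−Station 7: 29a − 272b = 28.5.
Solving gives a = −0.33325, b = −0.14031.
Unit vector along 195° is (sin 195°, cos 195°) = (-0.2588, -0.9659).
Slope in that direction = a·(-0.2588) + b·(-0.9659) = 0.22178.
Apparent dip = arctan|0.22178| = 12.5° (true dip is 19.9°, so apparent ≤ true as expected).

12.5°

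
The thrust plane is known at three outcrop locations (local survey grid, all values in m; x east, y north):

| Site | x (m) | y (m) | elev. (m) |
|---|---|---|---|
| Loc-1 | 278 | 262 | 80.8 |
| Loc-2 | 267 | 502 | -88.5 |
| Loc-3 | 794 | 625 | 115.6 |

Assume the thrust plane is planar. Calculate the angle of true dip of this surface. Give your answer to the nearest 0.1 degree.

Let the plane be z = a·x + b·y + c.
Loc-2−Loc-1: −11a + 240b = −169.3;  Loc-3−Loc-1: 516a + 363b = 34.8.
Solving gives a = 0.54609, b = −0.68039.
Gradient magnitude |∇z| = √(a² + b²) = √(0.29821 + 0.46293) = 0.87243.
True dip = arctan(0.87243) = 41.1°, dipping toward NW (azimuth ≈ 321°).

41.1°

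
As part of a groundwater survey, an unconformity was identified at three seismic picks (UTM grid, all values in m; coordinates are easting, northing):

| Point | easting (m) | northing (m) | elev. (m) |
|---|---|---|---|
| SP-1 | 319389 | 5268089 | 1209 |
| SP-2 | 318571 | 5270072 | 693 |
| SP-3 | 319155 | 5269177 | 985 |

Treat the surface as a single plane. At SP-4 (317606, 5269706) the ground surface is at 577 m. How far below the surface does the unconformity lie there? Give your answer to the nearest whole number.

96 m

Two edge vectors: SP-1→SP-2 = (-818, 1983, -516), SP-1→SP-3 = (-234, 1088, -224).
Normal n = (SP-1→SP-2) × (SP-1→SP-3) = (117216, -62488, -425962).
So ∂z/∂easting = −n_x/n_z = 0.27517948 and ∂z/∂northing = −n_y/n_z = −0.14669853.
Intercept c from SP-1: 1209 − 87889.30 + 772820.92 = 686140.62.
At (317606, 5269706): z_contact = 87398.7 − 773058.1 + 686140.62 = 481.1 m.
Depth below ground = 577 − 481.1 = 96 m.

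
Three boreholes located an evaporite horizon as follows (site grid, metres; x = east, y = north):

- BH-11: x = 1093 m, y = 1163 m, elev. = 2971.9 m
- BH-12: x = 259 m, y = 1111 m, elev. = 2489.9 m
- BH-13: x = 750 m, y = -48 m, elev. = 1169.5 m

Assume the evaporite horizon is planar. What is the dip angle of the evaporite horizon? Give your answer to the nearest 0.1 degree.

Let the plane be z = a·x + b·y + c.
BH-12−BH-11: −834a − 52b = −482;  BH-13−BH-11: −343a − 1211b = −1802.4.
Solving gives a = 0.49386, b = 1.34848.
Gradient magnitude |∇z| = √(a² + b²) = √(0.24390 + 1.81839) = 1.43607.
True dip = arctan(1.43607) = 55.1°, dipping toward SSW (azimuth ≈ 200°).

55.1°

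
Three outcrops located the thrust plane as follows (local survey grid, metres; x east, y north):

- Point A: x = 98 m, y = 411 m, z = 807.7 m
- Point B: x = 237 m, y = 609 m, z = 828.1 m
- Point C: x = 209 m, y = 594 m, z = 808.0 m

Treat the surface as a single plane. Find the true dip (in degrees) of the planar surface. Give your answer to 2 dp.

Let the plane be z = a·x + b·y + c.
Point B−Point A: 139a + 198b = 20.4;  Point C−Point A: 111a + 183b = 0.3.
Solving gives a = 1.06210, b = −0.64258.
Gradient magnitude |∇z| = √(a² + b²) = √(1.12805 + 0.41291) = 1.24136.
True dip = arctan(1.24136) = 51.15°, dipping toward WNW (azimuth ≈ 301°).

51.15°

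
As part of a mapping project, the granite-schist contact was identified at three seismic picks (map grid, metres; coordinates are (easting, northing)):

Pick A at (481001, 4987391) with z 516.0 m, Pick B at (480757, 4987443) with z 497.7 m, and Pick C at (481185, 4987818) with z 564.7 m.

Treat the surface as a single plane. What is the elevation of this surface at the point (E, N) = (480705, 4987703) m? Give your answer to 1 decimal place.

512.4 m

Let the plane be z = a·E + b·N + c.
Pick B−Pick A: −244a + 52b = −18.3;  Pick C−Pick A: 184a + 427b = 48.7.
Solving gives a = 0.090953444, b = 0.074858469.
Then c = 516 − a·481001 − b·4987391 = −416581.15.
At (480705, 4987703): z = 43721.8 + 373371.8 − 416581.15 = 512.4 m.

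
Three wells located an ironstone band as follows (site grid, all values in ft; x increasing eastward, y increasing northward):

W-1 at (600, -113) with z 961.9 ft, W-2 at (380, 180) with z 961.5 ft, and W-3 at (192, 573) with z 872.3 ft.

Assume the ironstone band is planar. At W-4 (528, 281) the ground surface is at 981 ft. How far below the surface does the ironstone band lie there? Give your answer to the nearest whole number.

205 ft

Two edge vectors: W-1→W-2 = (-220, 293, -0.4), W-1→W-3 = (-408, 686, -89.6).
Normal n = (W-1→W-2) × (W-1→W-3) = (-25978.4, -19548.8, -31376).
So ∂z/∂x = −n_x/n_z = −0.82797 and ∂z/∂y = −n_y/n_z = −0.62305.
Intercept c from W-1: 961.9 + 496.78 − 70.40 = 1388.28.
At (528, 281): z_contact = −437.2 − 175.1 + 1388.28 = 776.0 ft.
Depth below ground = 981 − 776.0 = 205 ft.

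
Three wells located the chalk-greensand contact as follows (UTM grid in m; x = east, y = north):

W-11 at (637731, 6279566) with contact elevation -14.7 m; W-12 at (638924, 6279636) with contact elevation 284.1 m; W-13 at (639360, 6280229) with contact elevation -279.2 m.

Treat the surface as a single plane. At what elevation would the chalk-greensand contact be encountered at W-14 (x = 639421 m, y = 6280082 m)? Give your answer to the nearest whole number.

-85 m

Let the plane be z = a·x + b·y + c.
W-12−W-11: 1193a + 70b = 298.8;  W-13−W-11: 1629a + 663b = −264.5.
Solving gives a = 0.32000313, b = −1.18519623.
Then c = -14.7 − a·637731 − b·6279566 = 7238427.34.
At (639421, 6280082): z = 204616.7 − 7443129.5 + 7238427.34 = -85.5 m.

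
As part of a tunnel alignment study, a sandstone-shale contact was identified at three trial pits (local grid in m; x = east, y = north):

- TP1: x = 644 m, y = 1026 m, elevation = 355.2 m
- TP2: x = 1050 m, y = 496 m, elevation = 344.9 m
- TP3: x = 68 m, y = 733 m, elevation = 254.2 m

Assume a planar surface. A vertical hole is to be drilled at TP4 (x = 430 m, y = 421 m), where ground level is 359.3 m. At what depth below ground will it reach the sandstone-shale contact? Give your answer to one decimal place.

Two edge vectors: TP1→TP2 = (406, -530, -10.3), TP1→TP3 = (-576, -293, -101).
Normal n = (TP1→TP2) × (TP1→TP3) = (50512.1, 46938.8, -424238).
So ∂z/∂x = −n_x/n_z = 0.119065 and ∂z/∂y = −n_y/n_z = 0.110643.
Intercept c from TP1: 355.2 − 76.68 − 113.52 = 165.00.
At (430, 421): z_contact = 51.20 + 46.58 + 165.00 = 262.78 m.
Depth below ground = 359.3 − 262.78 = 96.5 m.

96.5 m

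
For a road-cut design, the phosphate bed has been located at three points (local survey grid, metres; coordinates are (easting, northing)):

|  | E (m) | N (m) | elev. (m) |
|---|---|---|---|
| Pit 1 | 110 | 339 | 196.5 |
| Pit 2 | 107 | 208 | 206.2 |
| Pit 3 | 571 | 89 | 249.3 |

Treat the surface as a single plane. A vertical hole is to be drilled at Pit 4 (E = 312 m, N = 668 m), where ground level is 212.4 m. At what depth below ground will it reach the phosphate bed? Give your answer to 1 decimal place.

Two edge vectors: Pit 1→Pit 2 = (-3, -131, 9.7), Pit 1→Pit 3 = (461, -250, 52.8).
Normal n = (Pit 1→Pit 2) × (Pit 1→Pit 3) = (-4491.8, 4630.1, 61141).
So ∂z/∂E = −n_x/n_z = 0.07347 and ∂z/∂N = −n_y/n_z = −0.07573.
Intercept c from Pit 1: 196.5 − 8.08 + 25.67 = 214.09.
At (312, 668): z_contact = 22.92 − 50.59 + 214.09 = 186.43 m.
Depth below ground = 212.4 − 186.43 = 26.0 m.

26.0 m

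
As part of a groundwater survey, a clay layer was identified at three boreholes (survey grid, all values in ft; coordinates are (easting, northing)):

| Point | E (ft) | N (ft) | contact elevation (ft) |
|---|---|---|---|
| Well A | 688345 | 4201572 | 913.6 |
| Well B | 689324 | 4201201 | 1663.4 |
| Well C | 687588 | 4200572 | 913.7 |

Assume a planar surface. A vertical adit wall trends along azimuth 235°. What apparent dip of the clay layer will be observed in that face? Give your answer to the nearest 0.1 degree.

Let the plane be z = a·E + b·N + c.
Well B−Well A: 979a − 371b = 749.8;  Well C−Well A: −757a − 1000b = 0.1.
Solving gives a = 0.59512, b = −0.45061.
Unit vector along 235° is (sin 235°, cos 235°) = (-0.8192, -0.5736).
Slope in that direction = a·(-0.8192) + b·(-0.5736) = −0.22904.
Apparent dip = arctan|0.22904| = 12.9° (true dip is 36.7°, so apparent ≤ true as expected).

12.9°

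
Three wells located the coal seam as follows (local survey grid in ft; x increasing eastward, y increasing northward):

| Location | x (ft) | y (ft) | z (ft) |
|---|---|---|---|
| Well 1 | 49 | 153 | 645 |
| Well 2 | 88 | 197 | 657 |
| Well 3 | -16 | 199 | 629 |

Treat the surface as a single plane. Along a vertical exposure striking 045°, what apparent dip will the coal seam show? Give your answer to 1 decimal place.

12.1°

Let the plane be z = a·x + b·y + c.
Well 2−Well 1: 39a + 44b = 12;  Well 3−Well 1: −65a + 46b = −16.
Solving gives a = 0.26988, b = 0.03352.
Unit vector along 045° is (sin 45°, cos 45°) = (0.7071, 0.7071).
Slope in that direction = a·(0.7071) + b·(0.7071) = 0.21453.
Apparent dip = arctan|0.21453| = 12.1° (true dip is 15.2°, so apparent ≤ true as expected).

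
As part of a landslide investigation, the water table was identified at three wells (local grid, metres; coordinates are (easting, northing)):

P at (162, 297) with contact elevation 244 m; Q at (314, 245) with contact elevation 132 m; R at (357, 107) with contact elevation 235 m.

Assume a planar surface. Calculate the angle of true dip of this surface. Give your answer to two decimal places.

57.30°

Two edge vectors: P→Q = (152, -52, -112), P→R = (195, -190, -9).
Normal n = (P→Q) × (P→R) = (-20812, -20472, -18740).
So ∂z/∂E = −n_x/n_z = −1.11057 and ∂z/∂N = −n_y/n_z = −1.09242.
Gradient magnitude |∇z| = √(a² + b²) = √(1.23336 + 1.19339) = 1.55780.
True dip = arctan(1.55780) = 57.30°, dipping toward NE (azimuth ≈ 045°).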